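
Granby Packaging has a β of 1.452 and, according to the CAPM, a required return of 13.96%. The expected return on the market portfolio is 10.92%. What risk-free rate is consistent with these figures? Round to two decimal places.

4.19%

E(R) = R_f + β(E(R_m) − R_f) = R_f(1 − β) + β·E(R_m)
13.96% = R_f × (1 − 1.452) + 1.452 × 10.92%
13.96% = R_f × -0.452 + 15.85584%
R_f = (13.96% − 15.85584%) / -0.452 = 4.19%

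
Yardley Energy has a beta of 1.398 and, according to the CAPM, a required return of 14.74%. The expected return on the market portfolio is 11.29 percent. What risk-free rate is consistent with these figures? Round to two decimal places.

2.62%

E(R) = R_f + β(E(R_m) − R_f) = R_f(1 − β) + β·E(R_m)
14.74% = R_f × (1 − 1.398) + 1.398 × 11.29%
14.74% = R_f × -0.398 + 15.78342%
R_f = (14.74% − 15.78342%) / -0.398 = 2.62%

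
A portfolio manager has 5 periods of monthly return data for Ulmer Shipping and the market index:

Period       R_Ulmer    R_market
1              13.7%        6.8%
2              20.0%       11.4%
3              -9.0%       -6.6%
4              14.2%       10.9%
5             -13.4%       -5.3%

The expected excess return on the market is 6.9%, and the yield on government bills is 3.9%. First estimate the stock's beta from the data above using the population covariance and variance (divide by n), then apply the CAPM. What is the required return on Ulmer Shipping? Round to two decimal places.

Mean R_i = (13.7 + 20.0 − 9.0 + 14.2 − 13.4) / 5 = 5.1000%
Mean R_m = (6.8 + 11.4 − 6.6 + 10.9 − 5.3) / 5 = 3.4400%
Σ(R_i − R̄_i)(R_m − R̄_m) = 518.6400  ⇒  Cov = 518.6400 / 5 = 103.7280
Σ(R_m − R̄_m)² = 307.4920  ⇒  Var(R_m) = 307.4920 / 5 = 61.4984
β = Cov / Var(R_m) = 103.7280 / 61.4984 = 1.6867
E(R) = R_f + β × MRP = 3.9% + 1.6867 × 6.9% = 15.54%

15.54%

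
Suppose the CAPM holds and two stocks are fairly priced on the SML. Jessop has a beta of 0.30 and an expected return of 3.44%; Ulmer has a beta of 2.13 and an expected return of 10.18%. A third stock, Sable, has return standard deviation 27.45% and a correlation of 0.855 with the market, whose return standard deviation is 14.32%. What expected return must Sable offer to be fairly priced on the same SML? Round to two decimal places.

MRP = (10.18% − 3.44%) / (2.13 − 0.30) = 3.6831%
R_f = 3.44% − 0.30 × 3.6831% = 2.3351%
β_Sable = ρ·σ_i/σ_m = 0.855 × 27.45 / 14.32 = 1.6389
E(R_Sable) = R_f + β × MRP = 2.3351% + 1.6389 × 3.6831% = 8.37%

8.37%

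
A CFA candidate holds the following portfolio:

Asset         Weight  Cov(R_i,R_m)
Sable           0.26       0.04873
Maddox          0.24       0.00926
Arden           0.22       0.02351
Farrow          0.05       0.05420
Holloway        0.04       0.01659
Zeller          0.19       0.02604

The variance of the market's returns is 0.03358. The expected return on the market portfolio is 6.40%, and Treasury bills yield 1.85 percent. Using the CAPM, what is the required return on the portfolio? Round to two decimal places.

5.70%

β_Sable = 0.04873 / 0.03358 = 1.4512
β_Maddox = 0.00926 / 0.03358 = 0.2758
β_Arden = 0.02351 / 0.03358 = 0.7001
β_Farrow = 0.05420 / 0.03358 = 1.6141
β_Holloway = 0.01659 / 0.03358 = 0.4940
β_Zeller = 0.02604 / 0.03358 = 0.7755
β_P = Σ w_i β_i = 0.26×1.4512 + 0.24×0.2758 + 0.22×0.7001 + 0.05×1.6141 + 0.04×0.4940 + 0.19×0.7755 = 0.8453
MRP = 6.40% − 1.85% = 4.55%
E(R_P) = R_f + β_P × MRP = 1.85% + 0.8453 × 4.55% = 5.70%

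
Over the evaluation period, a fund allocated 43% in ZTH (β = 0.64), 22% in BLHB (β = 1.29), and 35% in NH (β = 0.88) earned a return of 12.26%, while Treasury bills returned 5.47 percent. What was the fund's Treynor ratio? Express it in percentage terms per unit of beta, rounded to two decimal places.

7.83%

β_P = 0.43×0.64 + 0.22×1.29 + 0.35×0.88 = 0.8670
Treynor = (R_P − R_f) / β_P = (12.26% − 5.47%) / 0.8670 = 6.79% / 0.8670 = 7.83%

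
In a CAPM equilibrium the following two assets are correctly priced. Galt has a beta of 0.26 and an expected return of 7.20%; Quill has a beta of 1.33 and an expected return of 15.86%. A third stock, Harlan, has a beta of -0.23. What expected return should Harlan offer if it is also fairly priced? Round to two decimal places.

MRP (SML slope) = (15.86% − 7.20%) / (1.33 − 0.26) = 8.66% / 1.07 = 8.0935%
R_f (intercept) = 7.20% − 0.26 × 8.0935% = 5.0957%
E(R_Harlan) = R_f + β × MRP = 5.0957% + -0.23 × 8.0935% = 3.23%

3.23%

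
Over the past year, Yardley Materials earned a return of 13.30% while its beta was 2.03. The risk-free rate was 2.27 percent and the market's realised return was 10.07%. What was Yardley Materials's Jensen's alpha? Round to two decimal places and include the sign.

Market excess return = 10.07% − 2.27% = 7.80%
CAPM benchmark = R_f + β(R_m − R_f) = 2.27% + 2.03 × 7.80% = 18.1040%
α = actual − benchmark = 13.30% − 18.1040% = -4.80%

-4.80%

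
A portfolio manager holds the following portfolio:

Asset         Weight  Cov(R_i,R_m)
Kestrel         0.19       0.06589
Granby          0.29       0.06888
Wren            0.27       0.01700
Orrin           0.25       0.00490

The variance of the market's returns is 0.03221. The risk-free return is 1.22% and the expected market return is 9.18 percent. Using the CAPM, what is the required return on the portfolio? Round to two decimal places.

β_Kestrel = 0.06589 / 0.03221 = 2.0456
β_Granby = 0.06888 / 0.03221 = 2.1385
β_Wren = 0.01700 / 0.03221 = 0.5278
β_Orrin = 0.00490 / 0.03221 = 0.1521
β_P = Σ w_i β_i = 0.19×2.0456 + 0.29×2.1385 + 0.27×0.5278 + 0.25×0.1521 = 1.1894
MRP = 9.18% − 1.22% = 7.96%
E(R_P) = R_f + β_P × MRP = 1.22% + 1.1894 × 7.96% = 10.69%

10.69%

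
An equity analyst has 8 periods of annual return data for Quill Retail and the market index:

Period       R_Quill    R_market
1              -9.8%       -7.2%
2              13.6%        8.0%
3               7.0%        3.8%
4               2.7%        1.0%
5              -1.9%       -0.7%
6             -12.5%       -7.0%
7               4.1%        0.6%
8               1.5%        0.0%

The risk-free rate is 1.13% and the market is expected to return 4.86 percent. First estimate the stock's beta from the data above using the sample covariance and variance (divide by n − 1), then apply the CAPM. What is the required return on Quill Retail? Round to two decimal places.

Mean R_i = (-9.8 + 13.6 + 7.0 + 2.7 − 1.9 − 12.5 + 4.1 + 1.5) / 8 = 0.5875%
Mean R_m = (-7.2 + 8.0 + 3.8 + 1.0 − 0.7 − 7.0 + 0.6 + 0.0) / 8 = -0.1875%
Σ(R_i − R̄_i)(R_m − R̄_m) = 300.8313  ⇒  Cov = 300.8313 / 7 = 42.9759
Σ(R_m − R̄_m)² = 180.8488  ⇒  Var(R_m) = 180.8488 / 7 = 25.8355
β = Cov / Var(R_m) = 42.9759 / 25.8355 = 1.6634
MRP = 4.86% − 1.13% = 3.73%
E(R) = R_f + β × MRP = 1.13% + 1.6634 × 3.73% = 7.33%

7.33%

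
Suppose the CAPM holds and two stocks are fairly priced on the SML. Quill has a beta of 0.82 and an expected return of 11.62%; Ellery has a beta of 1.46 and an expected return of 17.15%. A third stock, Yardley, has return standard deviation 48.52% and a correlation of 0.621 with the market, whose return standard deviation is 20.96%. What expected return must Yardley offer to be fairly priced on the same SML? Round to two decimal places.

MRP = (17.15% − 11.62%) / (1.46 − 0.82) = 8.6406%
R_f = 11.62% − 0.82 × 8.6406% = 4.5347%
β_Yardley = ρ·σ_i/σ_m = 0.621 × 48.52 / 20.96 = 1.4375
E(R_Yardley) = R_f + β × MRP = 4.5347% + 1.4375 × 8.6406% = 16.96%

16.96%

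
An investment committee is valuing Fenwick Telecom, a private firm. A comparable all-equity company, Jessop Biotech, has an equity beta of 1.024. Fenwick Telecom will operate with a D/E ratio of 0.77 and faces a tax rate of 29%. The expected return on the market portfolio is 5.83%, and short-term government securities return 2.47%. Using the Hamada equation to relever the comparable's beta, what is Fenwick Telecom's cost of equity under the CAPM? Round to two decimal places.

β_L = β_U × [1 + (1 − t)(D/E)] = 1.024 × [1 + (1 − 0.29) × 0.77]
    = 1.024 × [1 + 0.71 × 0.77] = 1.024 × 1.5467 = 1.5838
MRP = 5.83% − 2.47% = 3.36%
E(R) = R_f + β_L × MRP = 2.47% + 1.5838 × 3.36% = 7.79%

7.79%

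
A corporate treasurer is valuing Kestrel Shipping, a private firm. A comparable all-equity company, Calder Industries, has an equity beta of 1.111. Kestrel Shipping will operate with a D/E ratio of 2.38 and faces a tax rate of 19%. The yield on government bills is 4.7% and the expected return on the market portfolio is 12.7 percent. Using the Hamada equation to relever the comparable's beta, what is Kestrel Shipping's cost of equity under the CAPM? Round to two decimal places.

β_L = β_U × [1 + (1 − t)(D/E)] = 1.111 × [1 + (1 − 0.19) × 2.38]
    = 1.111 × [1 + 0.81 × 2.38] = 1.111 × 2.9278 = 3.2528
MRP = 12.7% − 4.7% = 8.00%
E(R) = R_f + β_L × MRP = 4.7% + 3.2528 × 8.0% = 30.72%

30.72%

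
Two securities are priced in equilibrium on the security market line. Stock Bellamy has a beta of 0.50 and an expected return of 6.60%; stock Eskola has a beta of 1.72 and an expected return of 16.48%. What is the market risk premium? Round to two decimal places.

Both satisfy E(R) = R_f + β·MRP, so the slope of the SML is
MRP = (16.48% − 6.60%) / (1.72 − 0.50) = 9.88% / 1.22 = 8.0984%

8.10%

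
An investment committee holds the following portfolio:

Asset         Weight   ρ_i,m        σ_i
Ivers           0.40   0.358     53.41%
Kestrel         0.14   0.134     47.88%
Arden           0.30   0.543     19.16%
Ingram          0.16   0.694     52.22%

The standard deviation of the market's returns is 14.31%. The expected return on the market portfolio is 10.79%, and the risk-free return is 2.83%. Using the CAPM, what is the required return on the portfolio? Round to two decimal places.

β_Ivers = 0.358 × 53.41% / 14.31% = 1.3362
β_Kestrel = 0.134 × 47.88% / 14.31% = 0.4484
β_Arden = 0.543 × 19.16% / 14.31% = 0.7270
β_Ingram = 0.694 × 52.22% / 14.31% = 2.5325
β_P = Σ w_i β_i = 0.40×1.3362 + 0.14×0.4484 + 0.30×0.7270 + 0.16×2.5325 = 1.2206
MRP = 10.79% − 2.83% = 7.96%
E(R_P) = R_f + β_P × MRP = 2.83% + 1.2206 × 7.96% = 12.55%

12.55%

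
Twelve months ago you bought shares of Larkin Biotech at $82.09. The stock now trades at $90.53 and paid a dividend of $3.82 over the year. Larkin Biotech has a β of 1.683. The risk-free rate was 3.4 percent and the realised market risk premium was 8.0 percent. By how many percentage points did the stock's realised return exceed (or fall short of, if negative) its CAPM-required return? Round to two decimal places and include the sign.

-1.93%

Realised HPR = (P1 + D1 − P0) / P0 = (90.53 + 3.82 − 82.09) / 82.09 = 12.26 / 82.09 = 14.9348%
CAPM required = R_f + β·MRP = 3.4% + 1.683 × 8.0% = 16.8640%
α = realised − required = 14.9348% − 16.8640% = -1.93%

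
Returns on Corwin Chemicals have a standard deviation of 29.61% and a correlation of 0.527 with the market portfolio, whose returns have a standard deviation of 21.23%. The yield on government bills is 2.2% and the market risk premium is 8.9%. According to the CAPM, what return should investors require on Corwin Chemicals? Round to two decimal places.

8.74%

β = ρ × σ_i / σ_m = 0.527 × 29.61% / 21.23% = 0.7350
E(R) = 2.2% + 0.7350 × 8.9% = 8.74%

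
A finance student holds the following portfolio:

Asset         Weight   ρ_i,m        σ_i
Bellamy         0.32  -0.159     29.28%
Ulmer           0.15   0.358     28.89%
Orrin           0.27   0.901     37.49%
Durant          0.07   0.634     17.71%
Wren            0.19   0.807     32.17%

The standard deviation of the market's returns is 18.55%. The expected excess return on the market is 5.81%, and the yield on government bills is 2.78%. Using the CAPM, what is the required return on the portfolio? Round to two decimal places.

β_Bellamy = -0.159 × 29.28% / 18.55% = -0.2510
β_Ulmer = 0.358 × 28.89% / 18.55% = 0.5576
β_Orrin = 0.901 × 37.49% / 18.55% = 1.8209
β_Durant = 0.634 × 17.71% / 18.55% = 0.6053
β_Wren = 0.807 × 32.17% / 18.55% = 1.3995
β_P = Σ w_i β_i = 0.32×-0.2510 + 0.15×0.5576 + 0.27×1.8209 + 0.07×0.6053 + 0.19×1.3995 = 0.8032
E(R_P) = R_f + β_P × MRP = 2.78% + 0.8032 × 5.81% = 7.45%

7.45%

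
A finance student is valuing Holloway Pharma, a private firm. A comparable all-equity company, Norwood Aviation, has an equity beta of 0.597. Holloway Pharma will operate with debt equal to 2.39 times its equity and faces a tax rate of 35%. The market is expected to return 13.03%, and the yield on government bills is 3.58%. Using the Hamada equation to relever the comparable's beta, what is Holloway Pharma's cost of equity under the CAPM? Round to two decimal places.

17.99%

β_L = β_U × [1 + (1 − t)(D/E)] = 0.597 × [1 + (1 − 0.35) × 2.39]
    = 0.597 × [1 + 0.65 × 2.39] = 0.597 × 2.5535 = 1.5244
MRP = 13.03% − 3.58% = 9.45%
E(R) = R_f + β_L × MRP = 3.58% + 1.5244 × 9.45% = 17.99%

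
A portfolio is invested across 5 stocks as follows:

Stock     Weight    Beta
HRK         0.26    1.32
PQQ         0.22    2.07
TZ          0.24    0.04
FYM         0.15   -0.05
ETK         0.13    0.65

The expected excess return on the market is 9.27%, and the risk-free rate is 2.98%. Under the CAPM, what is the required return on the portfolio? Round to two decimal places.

β_P = Σ w_i β_i = 0.26×1.32 + 0.22×2.07 + 0.24×0.04 + 0.15×-0.05 + 0.13×0.65 = 0.8852
E(R_P) = R_f + β_P × MRP = 2.98% + 0.8852 × 9.27% = 11.19%

11.19%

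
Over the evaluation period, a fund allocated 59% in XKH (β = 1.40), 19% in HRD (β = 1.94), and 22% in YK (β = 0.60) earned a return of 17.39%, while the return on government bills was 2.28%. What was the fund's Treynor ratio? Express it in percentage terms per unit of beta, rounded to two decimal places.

11.39%

β_P = 0.59×1.40 + 0.19×1.94 + 0.22×0.60 = 1.3266
Treynor = (R_P − R_f) / β_P = (17.39% − 2.28%) / 1.3266 = 15.11% / 1.3266 = 11.39%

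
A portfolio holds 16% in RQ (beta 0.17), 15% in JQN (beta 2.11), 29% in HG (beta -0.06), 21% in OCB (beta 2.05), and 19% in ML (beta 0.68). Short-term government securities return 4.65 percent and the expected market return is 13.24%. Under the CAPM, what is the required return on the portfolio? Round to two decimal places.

β_P = Σ w_i β_i = 0.16×0.17 + 0.15×2.11 + 0.29×-0.06 + 0.21×2.05 + 0.19×0.68 = 0.8860
MRP = 13.24% − 4.65% = 8.59%
E(R_P) = R_f + β_P × MRP = 4.65% + 0.8860 × 8.59% = 12.26%

12.26%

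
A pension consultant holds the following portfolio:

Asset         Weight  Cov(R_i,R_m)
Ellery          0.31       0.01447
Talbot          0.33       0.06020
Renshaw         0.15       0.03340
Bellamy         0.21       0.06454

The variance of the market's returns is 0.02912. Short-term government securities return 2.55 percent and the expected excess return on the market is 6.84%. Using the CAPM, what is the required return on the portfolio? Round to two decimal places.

β_Ellery = 0.01447 / 0.02912 = 0.4969
β_Talbot = 0.06020 / 0.02912 = 2.0673
β_Renshaw = 0.03340 / 0.02912 = 1.1470
β_Bellamy = 0.06454 / 0.02912 = 2.2163
β_P = Σ w_i β_i = 0.31×0.4969 + 0.33×2.0673 + 0.15×1.1470 + 0.21×2.2163 = 1.4737
E(R_P) = R_f + β_P × MRP = 2.55% + 1.4737 × 6.84% = 12.63%

12.63%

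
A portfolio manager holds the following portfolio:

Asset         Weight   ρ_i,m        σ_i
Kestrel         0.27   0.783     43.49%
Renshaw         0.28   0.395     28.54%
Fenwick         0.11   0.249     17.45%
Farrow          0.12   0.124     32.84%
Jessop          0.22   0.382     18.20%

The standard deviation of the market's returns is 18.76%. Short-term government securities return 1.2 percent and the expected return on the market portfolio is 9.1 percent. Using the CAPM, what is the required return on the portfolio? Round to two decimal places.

7.45%

β_Kestrel = 0.783 × 43.49% / 18.76% = 1.8152
β_Renshaw = 0.395 × 28.54% / 18.76% = 0.6009
β_Fenwick = 0.249 × 17.45% / 18.76% = 0.2316
β_Farrow = 0.124 × 32.84% / 18.76% = 0.2171
β_Jessop = 0.382 × 18.20% / 18.76% = 0.3706
β_P = Σ w_i β_i = 0.27×1.8152 + 0.28×0.6009 + 0.11×0.2316 + 0.12×0.2171 + 0.22×0.3706 = 0.7914
MRP = 9.1% − 1.2% = 7.90%
E(R_P) = R_f + β_P × MRP = 1.2% + 0.7914 × 7.9% = 7.45%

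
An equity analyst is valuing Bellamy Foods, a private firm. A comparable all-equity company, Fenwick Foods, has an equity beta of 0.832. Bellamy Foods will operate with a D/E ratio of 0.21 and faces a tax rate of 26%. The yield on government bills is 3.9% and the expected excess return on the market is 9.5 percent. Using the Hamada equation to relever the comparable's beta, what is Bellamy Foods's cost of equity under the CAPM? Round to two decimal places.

β_L = β_U × [1 + (1 − t)(D/E)] = 0.832 × [1 + (1 − 0.26) × 0.21]
    = 0.832 × [1 + 0.74 × 0.21] = 0.832 × 1.1554 = 0.9613
E(R) = R_f + β_L × MRP = 3.9% + 0.9613 × 9.5% = 13.03%

13.03%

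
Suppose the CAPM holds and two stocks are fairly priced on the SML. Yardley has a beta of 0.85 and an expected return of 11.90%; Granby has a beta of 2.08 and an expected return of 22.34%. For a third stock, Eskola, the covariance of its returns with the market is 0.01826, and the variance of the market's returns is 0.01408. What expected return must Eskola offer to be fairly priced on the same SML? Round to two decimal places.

15.69%

MRP = (22.34% − 11.90%) / (2.08 − 0.85) = 8.4878%
R_f = 11.90% − 0.85 × 8.4878% = 4.6854%
β_Eskola = Cov / Var(R_m) = 0.01826 / 0.01408 = 1.2969
E(R_Eskola) = R_f + β × MRP = 4.6854% + 1.2969 × 8.4878% = 15.69%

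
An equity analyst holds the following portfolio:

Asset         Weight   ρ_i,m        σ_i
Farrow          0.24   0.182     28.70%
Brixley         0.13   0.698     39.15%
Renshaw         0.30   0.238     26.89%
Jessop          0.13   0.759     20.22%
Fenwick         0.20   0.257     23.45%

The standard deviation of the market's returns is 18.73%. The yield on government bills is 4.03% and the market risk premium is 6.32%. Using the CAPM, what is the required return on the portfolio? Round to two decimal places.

7.38%

β_Farrow = 0.182 × 28.70% / 18.73% = 0.2789
β_Brixley = 0.698 × 39.15% / 18.73% = 1.4590
β_Renshaw = 0.238 × 26.89% / 18.73% = 0.3417
β_Jessop = 0.759 × 20.22% / 18.73% = 0.8194
β_Fenwick = 0.257 × 23.45% / 18.73% = 0.3218
β_P = Σ w_i β_i = 0.24×0.2789 + 0.13×1.4590 + 0.30×0.3417 + 0.13×0.8194 + 0.20×0.3218 = 0.5300
E(R_P) = R_f + β_P × MRP = 4.03% + 0.5300 × 6.32% = 7.38%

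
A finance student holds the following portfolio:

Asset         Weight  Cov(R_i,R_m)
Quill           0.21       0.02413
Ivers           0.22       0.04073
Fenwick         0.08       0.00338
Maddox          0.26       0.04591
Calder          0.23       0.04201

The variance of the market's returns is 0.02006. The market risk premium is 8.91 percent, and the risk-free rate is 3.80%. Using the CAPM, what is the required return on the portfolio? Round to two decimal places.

19.74%

β_Quill = 0.02413 / 0.02006 = 1.2029
β_Ivers = 0.04073 / 0.02006 = 2.0304
β_Fenwick = 0.00338 / 0.02006 = 0.1685
β_Maddox = 0.04591 / 0.02006 = 2.2886
β_Calder = 0.04201 / 0.02006 = 2.0942
β_P = Σ w_i β_i = 0.21×1.2029 + 0.22×2.0304 + 0.08×0.1685 + 0.26×2.2886 + 0.23×2.0942 = 1.7895
E(R_P) = R_f + β_P × MRP = 3.80% + 1.7895 × 8.91% = 19.74%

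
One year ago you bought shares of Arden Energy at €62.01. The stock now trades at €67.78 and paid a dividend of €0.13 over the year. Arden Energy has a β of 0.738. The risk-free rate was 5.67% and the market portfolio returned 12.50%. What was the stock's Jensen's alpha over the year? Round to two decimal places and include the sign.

-1.20%

Realised HPR = (P1 + D1 − P0) / P0 = (67.78 + 0.13 − 62.01) / 62.01 = 5.90 / 62.01 = 9.5146%
MRP = 12.50% − 5.67% = 6.83%
CAPM required = R_f + β·MRP = 5.67% + 0.738 × 6.83% = 10.71054%
α = realised − required = 9.5146% − 10.71054% = -1.20%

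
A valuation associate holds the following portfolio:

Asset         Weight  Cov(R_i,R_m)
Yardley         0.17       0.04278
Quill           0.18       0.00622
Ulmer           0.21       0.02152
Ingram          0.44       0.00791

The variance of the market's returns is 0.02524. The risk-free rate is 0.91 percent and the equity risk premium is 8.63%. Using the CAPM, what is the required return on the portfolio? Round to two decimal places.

6.51%

β_Yardley = 0.04278 / 0.02524 = 1.6949
β_Quill = 0.00622 / 0.02524 = 0.2464
β_Ulmer = 0.02152 / 0.02524 = 0.8526
β_Ingram = 0.00791 / 0.02524 = 0.3134
β_P = Σ w_i β_i = 0.17×1.6949 + 0.18×0.2464 + 0.21×0.8526 + 0.44×0.3134 = 0.6494
E(R_P) = R_f + β_P × MRP = 0.91% + 0.6494 × 8.63% = 6.51%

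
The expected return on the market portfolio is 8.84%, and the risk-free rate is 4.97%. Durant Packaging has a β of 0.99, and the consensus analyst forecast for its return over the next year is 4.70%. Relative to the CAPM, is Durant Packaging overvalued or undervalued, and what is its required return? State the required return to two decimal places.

Overvalued; required return 8.80%

MRP = 8.84% − 4.97% = 3.87%
Required return = R_f + β·MRP = 4.97% + 0.99 × 3.87% = 8.80%
Forecast 4.70% < required 8.80% → the stock plots below the SML → overvalued.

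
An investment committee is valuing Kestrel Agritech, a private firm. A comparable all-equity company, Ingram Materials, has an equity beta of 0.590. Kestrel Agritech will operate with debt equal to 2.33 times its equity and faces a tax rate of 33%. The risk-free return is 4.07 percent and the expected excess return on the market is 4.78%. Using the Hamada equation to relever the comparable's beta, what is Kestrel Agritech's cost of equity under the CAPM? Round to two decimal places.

β_L = β_U × [1 + (1 − t)(D/E)] = 0.590 × [1 + (1 − 0.33) × 2.33]
    = 0.590 × [1 + 0.67 × 2.33] = 0.590 × 2.5611 = 1.5110
E(R) = R_f + β_L × MRP = 4.07% + 1.5110 × 4.78% = 11.29%

11.29%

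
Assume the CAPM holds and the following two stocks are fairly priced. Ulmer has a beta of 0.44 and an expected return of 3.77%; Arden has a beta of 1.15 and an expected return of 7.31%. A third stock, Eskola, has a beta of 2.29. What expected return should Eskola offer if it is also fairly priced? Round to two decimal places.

12.99%

MRP (SML slope) = (7.31% − 3.77%) / (1.15 − 0.44) = 3.54% / 0.71 = 4.9859%
R_f (intercept) = 3.77% − 0.44 × 4.9859% = 1.5762%
E(R_Eskola) = R_f + β × MRP = 1.5762% + 2.29 × 4.9859% = 12.99%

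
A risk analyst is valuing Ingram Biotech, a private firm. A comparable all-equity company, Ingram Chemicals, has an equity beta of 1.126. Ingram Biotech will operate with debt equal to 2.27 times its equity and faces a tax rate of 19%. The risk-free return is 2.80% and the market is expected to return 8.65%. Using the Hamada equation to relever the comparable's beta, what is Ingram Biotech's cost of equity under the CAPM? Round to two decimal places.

21.50%

β_L = β_U × [1 + (1 − t)(D/E)] = 1.126 × [1 + (1 − 0.19) × 2.27]
    = 1.126 × [1 + 0.81 × 2.27] = 1.126 × 2.8387 = 3.1964
MRP = 8.65% − 2.80% = 5.85%
E(R) = R_f + β_L × MRP = 2.80% + 3.1964 × 5.85% = 21.50%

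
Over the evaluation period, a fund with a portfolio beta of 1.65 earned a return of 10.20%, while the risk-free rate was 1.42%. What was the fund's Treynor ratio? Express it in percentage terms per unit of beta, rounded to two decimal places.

Treynor = (R_P − R_f) / β_P = (10.20% − 1.42%) / 1.6500 = 8.78% / 1.6500 = 5.32%

5.32%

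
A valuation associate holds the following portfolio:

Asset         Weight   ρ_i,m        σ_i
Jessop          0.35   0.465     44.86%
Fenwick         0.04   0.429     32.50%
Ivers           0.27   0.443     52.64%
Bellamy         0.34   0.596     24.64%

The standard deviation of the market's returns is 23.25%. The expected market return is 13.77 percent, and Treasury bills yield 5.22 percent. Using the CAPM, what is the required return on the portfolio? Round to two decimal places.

12.26%

β_Jessop = 0.465 × 44.86% / 23.25% = 0.8972
β_Fenwick = 0.429 × 32.50% / 23.25% = 0.5997
β_Ivers = 0.443 × 52.64% / 23.25% = 1.0030
β_Bellamy = 0.596 × 24.64% / 23.25% = 0.6316
β_P = Σ w_i β_i = 0.35×0.8972 + 0.04×0.5997 + 0.27×1.0030 + 0.34×0.6316 = 0.8236
MRP = 13.77% − 5.22% = 8.55%
E(R_P) = R_f + β_P × MRP = 5.22% + 0.8236 × 8.55% = 12.26%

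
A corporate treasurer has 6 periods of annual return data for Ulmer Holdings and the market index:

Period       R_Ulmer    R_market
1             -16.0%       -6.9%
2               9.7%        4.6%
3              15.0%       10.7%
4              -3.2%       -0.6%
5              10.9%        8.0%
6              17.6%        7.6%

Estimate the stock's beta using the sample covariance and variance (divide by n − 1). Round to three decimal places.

Mean R_i = (-16.0 + 9.7 + 15.0 − 3.2 + 10.9 + 17.6) / 6 = 5.6667%
Mean R_m = (-6.9 + 4.6 + 10.7 − 0.6 + 8.0 + 7.6) / 6 = 3.9000%
Σ(R_i − R̄_i)(R_m − R̄_m) = 405.8000  ⇒  Cov = 405.8000 / 5 = 81.1600
Σ(R_m − R̄_m)² = 214.1200  ⇒  Var(R_m) = 214.1200 / 5 = 42.8240
β = Cov / Var(R_m) = 81.1600 / 42.8240 = 1.8952

1.895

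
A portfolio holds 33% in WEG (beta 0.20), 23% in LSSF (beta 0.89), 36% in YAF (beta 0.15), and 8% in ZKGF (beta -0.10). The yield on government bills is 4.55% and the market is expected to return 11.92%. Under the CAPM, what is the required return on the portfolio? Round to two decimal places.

β_P = Σ w_i β_i = 0.33×0.20 + 0.23×0.89 + 0.36×0.15 + 0.08×-0.10 = 0.3167
MRP = 11.92% − 4.55% = 7.37%
E(R_P) = R_f + β_P × MRP = 4.55% + 0.3167 × 7.37% = 6.88%

6.88%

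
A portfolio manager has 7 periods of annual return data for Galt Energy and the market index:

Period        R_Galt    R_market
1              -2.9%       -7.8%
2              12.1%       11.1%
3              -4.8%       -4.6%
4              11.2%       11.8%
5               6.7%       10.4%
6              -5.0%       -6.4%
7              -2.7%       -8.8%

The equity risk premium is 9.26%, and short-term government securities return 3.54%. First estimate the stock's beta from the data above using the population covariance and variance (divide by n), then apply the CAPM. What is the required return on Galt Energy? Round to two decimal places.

Mean R_i = (-2.9 + 12.1 − 4.8 + 11.2 + 6.7 − 5.0 − 2.7) / 7 = 2.0857%
Mean R_m = (-7.8 + 11.1 − 4.6 + 11.8 + 10.4 − 6.4 − 8.8) / 7 = 0.8143%
Σ(R_i − R̄_i)(R_m − R̄_m) = 424.7214  ⇒  Cov = 424.7214 / 7 = 60.6745
Σ(R_m − R̄_m)² = 566.3686  ⇒  Var(R_m) = 566.3686 / 7 = 80.9098
β = Cov / Var(R_m) = 60.6745 / 80.9098 = 0.7499
E(R) = R_f + β × MRP = 3.54% + 0.7499 × 9.26% = 10.48%

10.48%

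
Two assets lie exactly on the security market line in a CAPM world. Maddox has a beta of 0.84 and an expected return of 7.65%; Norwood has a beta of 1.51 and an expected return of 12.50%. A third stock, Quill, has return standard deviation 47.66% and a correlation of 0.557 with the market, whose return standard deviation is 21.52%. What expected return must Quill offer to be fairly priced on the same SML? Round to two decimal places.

MRP = (12.50% − 7.65%) / (1.51 − 0.84) = 7.2388%
R_f = 7.65% − 0.84 × 7.2388% = 1.5694%
β_Quill = ρ·σ_i/σ_m = 0.557 × 47.66 / 21.52 = 1.2336
E(R_Quill) = R_f + β × MRP = 1.5694% + 1.2336 × 7.2388% = 10.50%

10.50%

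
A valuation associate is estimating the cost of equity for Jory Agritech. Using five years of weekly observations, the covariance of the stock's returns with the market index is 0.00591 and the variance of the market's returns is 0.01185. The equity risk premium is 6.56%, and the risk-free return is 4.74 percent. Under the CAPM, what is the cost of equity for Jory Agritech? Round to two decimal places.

8.01%

β = Cov(R_i, R_m) / Var(R_m) = 0.00591 / 0.01185 = 0.4987
E(R) = R_f + β × MRP = 4.74% + 0.4987 × 6.56% = 8.01%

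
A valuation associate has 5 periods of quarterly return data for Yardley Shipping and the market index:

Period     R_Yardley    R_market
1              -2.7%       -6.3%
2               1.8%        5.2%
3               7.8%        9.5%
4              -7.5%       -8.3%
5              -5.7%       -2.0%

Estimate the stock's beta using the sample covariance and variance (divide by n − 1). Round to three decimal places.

0.749

Mean R_i = (-2.7 + 1.8 + 7.8 − 7.5 − 5.7) / 5 = -1.2600%
Mean R_m = (-6.3 + 5.2 + 9.5 − 8.3 − 2.0) / 5 = -0.3800%
Σ(R_i − R̄_i)(R_m − R̄_m) = 171.7260  ⇒  Cov = 171.7260 / 4 = 42.9315
Σ(R_m − R̄_m)² = 229.1480  ⇒  Var(R_m) = 229.1480 / 4 = 57.2870
β = Cov / Var(R_m) = 42.9315 / 57.2870 = 0.7494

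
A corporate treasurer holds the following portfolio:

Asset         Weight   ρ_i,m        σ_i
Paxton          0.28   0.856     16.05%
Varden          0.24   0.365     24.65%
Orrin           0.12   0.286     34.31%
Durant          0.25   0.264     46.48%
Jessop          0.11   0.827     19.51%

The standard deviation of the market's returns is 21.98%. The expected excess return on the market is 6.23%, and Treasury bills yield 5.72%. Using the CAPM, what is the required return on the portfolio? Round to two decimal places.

9.13%

β_Paxton = 0.856 × 16.05% / 21.98% = 0.6251
β_Varden = 0.365 × 24.65% / 21.98% = 0.4093
β_Orrin = 0.286 × 34.31% / 21.98% = 0.4464
β_Durant = 0.264 × 46.48% / 21.98% = 0.5583
β_Jessop = 0.827 × 19.51% / 21.98% = 0.7341
β_P = Σ w_i β_i = 0.28×0.6251 + 0.24×0.4093 + 0.12×0.4464 + 0.25×0.5583 + 0.11×0.7341 = 0.5472
E(R_P) = R_f + β_P × MRP = 5.72% + 0.5472 × 6.23% = 9.13%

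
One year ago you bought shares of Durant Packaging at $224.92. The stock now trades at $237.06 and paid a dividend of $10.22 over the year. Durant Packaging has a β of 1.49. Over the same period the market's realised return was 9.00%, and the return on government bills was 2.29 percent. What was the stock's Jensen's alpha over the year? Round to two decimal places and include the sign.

-2.35%

Realised HPR = (P1 + D1 − P0) / P0 = (237.06 + 10.22 − 224.92) / 224.92 = 22.36 / 224.92 = 9.9413%
MRP = 9.00% − 2.29% = 6.71%
CAPM required = R_f + β·MRP = 2.29% + 1.49 × 6.71% = 12.2879%
α = realised − required = 9.9413% − 12.2879% = -2.35%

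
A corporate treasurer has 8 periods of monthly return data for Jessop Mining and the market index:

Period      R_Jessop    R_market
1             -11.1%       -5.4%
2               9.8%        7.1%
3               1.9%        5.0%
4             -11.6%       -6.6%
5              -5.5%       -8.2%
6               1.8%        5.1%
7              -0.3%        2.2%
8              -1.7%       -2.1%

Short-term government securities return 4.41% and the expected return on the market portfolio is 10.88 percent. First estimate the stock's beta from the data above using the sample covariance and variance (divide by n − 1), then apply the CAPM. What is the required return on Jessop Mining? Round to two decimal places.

11.32%

Mean R_i = (-11.1 + 9.8 + 1.9 − 11.6 − 5.5 + 1.8 − 0.3 − 1.7) / 8 = -2.0875%
Mean R_m = (-5.4 + 7.1 + 5.0 − 6.6 − 8.2 + 5.1 + 2.2 − 2.1) / 8 = -0.3625%
Σ(R_i − R̄_i)(R_m − R̄_m) = 266.7163  ⇒  Cov = 266.7163 / 7 = 38.1023
Σ(R_m − R̄_m)² = 249.5788  ⇒  Var(R_m) = 249.5788 / 7 = 35.6541
β = Cov / Var(R_m) = 38.1023 / 35.6541 = 1.0687
MRP = 10.88% − 4.41% = 6.47%
E(R) = R_f + β × MRP = 4.41% + 1.0687 × 6.47% = 11.32%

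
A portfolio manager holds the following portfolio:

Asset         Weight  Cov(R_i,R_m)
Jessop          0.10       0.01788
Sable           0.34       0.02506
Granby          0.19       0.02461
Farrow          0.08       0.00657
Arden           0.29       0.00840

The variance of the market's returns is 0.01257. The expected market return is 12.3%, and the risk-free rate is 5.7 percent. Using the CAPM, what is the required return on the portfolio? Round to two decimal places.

15.12%

β_Jessop = 0.01788 / 0.01257 = 1.4224
β_Sable = 0.02506 / 0.01257 = 1.9936
β_Granby = 0.02461 / 0.01257 = 1.9578
β_Farrow = 0.00657 / 0.01257 = 0.5227
β_Arden = 0.00840 / 0.01257 = 0.6683
β_P = Σ w_i β_i = 0.10×1.4224 + 0.34×1.9936 + 0.19×1.9578 + 0.08×0.5227 + 0.29×0.6683 = 1.4277
MRP = 12.3% − 5.7% = 6.60%
E(R_P) = R_f + β_P × MRP = 5.7% + 1.4277 × 6.6% = 15.12%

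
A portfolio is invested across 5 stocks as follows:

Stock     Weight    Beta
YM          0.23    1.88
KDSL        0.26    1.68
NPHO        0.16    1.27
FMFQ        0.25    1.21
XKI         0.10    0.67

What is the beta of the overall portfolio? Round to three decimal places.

β_P = Σ w_i β_i = 0.23×1.88 + 0.26×1.68 + 0.16×1.27 + 0.25×1.21 + 0.10×0.67 = 1.4419

1.442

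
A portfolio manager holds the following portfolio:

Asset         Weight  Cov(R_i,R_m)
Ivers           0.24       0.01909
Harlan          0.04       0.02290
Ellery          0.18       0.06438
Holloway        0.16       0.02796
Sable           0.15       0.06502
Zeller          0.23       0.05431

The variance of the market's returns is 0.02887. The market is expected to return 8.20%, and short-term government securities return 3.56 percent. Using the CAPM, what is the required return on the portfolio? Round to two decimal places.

10.60%

β_Ivers = 0.01909 / 0.02887 = 0.6612
β_Harlan = 0.02290 / 0.02887 = 0.7932
β_Ellery = 0.06438 / 0.02887 = 2.2300
β_Holloway = 0.02796 / 0.02887 = 0.9685
β_Sable = 0.06502 / 0.02887 = 2.2522
β_Zeller = 0.05431 / 0.02887 = 1.8812
β_P = Σ w_i β_i = 0.24×0.6612 + 0.04×0.7932 + 0.18×2.2300 + 0.16×0.9685 + 0.15×2.2522 + 0.23×1.8812 = 1.5173
MRP = 8.20% − 3.56% = 4.64%
E(R_P) = R_f + β_P × MRP = 3.56% + 1.5173 × 4.64% = 10.60%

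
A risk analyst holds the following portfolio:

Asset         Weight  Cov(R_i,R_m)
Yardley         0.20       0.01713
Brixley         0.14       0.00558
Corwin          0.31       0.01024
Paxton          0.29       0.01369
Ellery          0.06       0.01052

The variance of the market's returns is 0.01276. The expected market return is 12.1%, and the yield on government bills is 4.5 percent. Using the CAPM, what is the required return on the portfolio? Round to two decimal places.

11.64%

β_Yardley = 0.01713 / 0.01276 = 1.3425
β_Brixley = 0.00558 / 0.01276 = 0.4373
β_Corwin = 0.01024 / 0.01276 = 0.8025
β_Paxton = 0.01369 / 0.01276 = 1.0729
β_Ellery = 0.01052 / 0.01276 = 0.8245
β_P = Σ w_i β_i = 0.20×1.3425 + 0.14×0.4373 + 0.31×0.8025 + 0.29×1.0729 + 0.06×0.8245 = 0.9391
MRP = 12.1% − 4.5% = 7.60%
E(R_P) = R_f + β_P × MRP = 4.5% + 0.9391 × 7.6% = 11.64%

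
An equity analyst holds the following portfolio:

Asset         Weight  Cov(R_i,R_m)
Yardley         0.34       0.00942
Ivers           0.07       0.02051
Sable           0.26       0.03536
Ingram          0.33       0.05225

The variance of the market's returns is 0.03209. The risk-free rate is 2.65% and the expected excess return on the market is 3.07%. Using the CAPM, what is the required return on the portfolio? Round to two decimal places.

5.62%

β_Yardley = 0.00942 / 0.03209 = 0.2935
β_Ivers = 0.02051 / 0.03209 = 0.6391
β_Sable = 0.03536 / 0.03209 = 1.1019
β_Ingram = 0.05225 / 0.03209 = 1.6282
β_P = Σ w_i β_i = 0.34×0.2935 + 0.07×0.6391 + 0.26×1.1019 + 0.33×1.6282 = 0.9683
E(R_P) = R_f + β_P × MRP = 2.65% + 0.9683 × 3.07% = 5.62%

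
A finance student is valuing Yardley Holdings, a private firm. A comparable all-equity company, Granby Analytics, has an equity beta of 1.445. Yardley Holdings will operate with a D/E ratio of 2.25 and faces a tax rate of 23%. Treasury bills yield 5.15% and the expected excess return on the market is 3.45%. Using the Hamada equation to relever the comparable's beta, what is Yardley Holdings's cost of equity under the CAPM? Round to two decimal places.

β_L = β_U × [1 + (1 − t)(D/E)] = 1.445 × [1 + (1 − 0.23) × 2.25]
    = 1.445 × [1 + 0.77 × 2.25] = 1.445 × 2.7325 = 3.9485
E(R) = R_f + β_L × MRP = 5.15% + 3.9485 × 3.45% = 18.77%

18.77%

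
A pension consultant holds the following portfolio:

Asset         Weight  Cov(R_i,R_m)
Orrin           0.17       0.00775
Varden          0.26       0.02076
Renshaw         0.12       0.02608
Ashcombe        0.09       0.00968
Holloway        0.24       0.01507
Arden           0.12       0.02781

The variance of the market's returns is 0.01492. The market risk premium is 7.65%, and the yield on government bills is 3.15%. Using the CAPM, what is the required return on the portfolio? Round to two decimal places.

12.21%

β_Orrin = 0.00775 / 0.01492 = 0.5194
β_Varden = 0.02076 / 0.01492 = 1.3914
β_Renshaw = 0.02608 / 0.01492 = 1.7480
β_Ashcombe = 0.00968 / 0.01492 = 0.6488
β_Holloway = 0.01507 / 0.01492 = 1.0101
β_Arden = 0.02781 / 0.01492 = 1.8639
β_P = Σ w_i β_i = 0.17×0.5194 + 0.26×1.3914 + 0.12×1.7480 + 0.09×0.6488 + 0.24×1.0101 + 0.12×1.8639 = 1.1843
E(R_P) = R_f + β_P × MRP = 3.15% + 1.1843 × 7.65% = 12.21%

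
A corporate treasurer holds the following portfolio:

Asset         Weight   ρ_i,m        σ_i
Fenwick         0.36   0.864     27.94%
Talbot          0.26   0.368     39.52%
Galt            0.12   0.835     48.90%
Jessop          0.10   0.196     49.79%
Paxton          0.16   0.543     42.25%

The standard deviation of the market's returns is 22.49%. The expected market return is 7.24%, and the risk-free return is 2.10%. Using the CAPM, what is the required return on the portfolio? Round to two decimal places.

β_Fenwick = 0.864 × 27.94% / 22.49% = 1.0734
β_Talbot = 0.368 × 39.52% / 22.49% = 0.6467
β_Galt = 0.835 × 48.90% / 22.49% = 1.8155
β_Jessop = 0.196 × 49.79% / 22.49% = 0.4339
β_Paxton = 0.543 × 42.25% / 22.49% = 1.0201
β_P = Σ w_i β_i = 0.36×1.0734 + 0.26×0.6467 + 0.12×1.8155 + 0.10×0.4339 + 0.16×1.0201 = 0.9790
MRP = 7.24% − 2.10% = 5.14%
E(R_P) = R_f + β_P × MRP = 2.10% + 0.9790 × 5.14% = 7.13%

7.13%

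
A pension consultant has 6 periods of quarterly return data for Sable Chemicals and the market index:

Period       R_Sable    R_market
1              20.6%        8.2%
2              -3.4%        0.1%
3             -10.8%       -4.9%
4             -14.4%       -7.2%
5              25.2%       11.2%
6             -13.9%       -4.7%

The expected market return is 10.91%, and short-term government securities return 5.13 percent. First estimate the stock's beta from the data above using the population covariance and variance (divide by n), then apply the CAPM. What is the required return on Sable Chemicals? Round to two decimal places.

18.54%

Mean R_i = (20.6 − 3.4 − 10.8 − 14.4 + 25.2 − 13.9) / 6 = 0.5500%
Mean R_m = (8.2 + 0.1 − 4.9 − 7.2 + 11.2 − 4.7) / 6 = 0.4500%
Σ(R_i − R̄_i)(R_m − R̄_m) = 671.2650  ⇒  Cov = 671.2650 / 6 = 111.8775
Σ(R_m − R̄_m)² = 289.4150  ⇒  Var(R_m) = 289.4150 / 6 = 48.2358
β = Cov / Var(R_m) = 111.8775 / 48.2358 = 2.3194
MRP = 10.91% − 5.13% = 5.78%
E(R) = R_f + β × MRP = 5.13% + 2.3194 × 5.78% = 18.54%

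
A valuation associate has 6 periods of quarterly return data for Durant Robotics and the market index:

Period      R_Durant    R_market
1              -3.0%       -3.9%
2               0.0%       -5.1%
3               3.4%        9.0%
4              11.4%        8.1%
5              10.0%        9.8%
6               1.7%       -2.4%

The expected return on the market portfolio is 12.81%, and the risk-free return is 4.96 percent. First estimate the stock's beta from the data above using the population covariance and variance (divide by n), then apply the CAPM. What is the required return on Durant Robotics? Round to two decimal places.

Mean R_i = (-3.0 + 0.0 + 3.4 + 11.4 + 10.0 + 1.7) / 6 = 3.9167%
Mean R_m = (-3.9 − 5.1 + 9.0 + 8.1 + 9.8 − 2.4) / 6 = 2.5833%
Σ(R_i − R̄_i)(R_m − R̄_m) = 167.8517  ⇒  Cov = 167.8517 / 6 = 27.9753
Σ(R_m − R̄_m)² = 249.5883  ⇒  Var(R_m) = 249.5883 / 6 = 41.5981
β = Cov / Var(R_m) = 27.9753 / 41.5981 = 0.6725
MRP = 12.81% − 4.96% = 7.85%
E(R) = R_f + β × MRP = 4.96% + 0.6725 × 7.85% = 10.24%

10.24%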